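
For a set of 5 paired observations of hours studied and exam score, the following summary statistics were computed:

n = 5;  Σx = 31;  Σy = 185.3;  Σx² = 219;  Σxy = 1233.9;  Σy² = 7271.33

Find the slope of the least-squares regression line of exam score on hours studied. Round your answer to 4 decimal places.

3.1731

Sxx = Σx² − (Σx)²/n = 219 − 192.2 = 26.8
Sxy = Σxy − (Σx)(Σy)/n = 1233.9 − 1148.86 = 85.04
b = Sxy/Sxx = 85.04/26.8 = 3.173134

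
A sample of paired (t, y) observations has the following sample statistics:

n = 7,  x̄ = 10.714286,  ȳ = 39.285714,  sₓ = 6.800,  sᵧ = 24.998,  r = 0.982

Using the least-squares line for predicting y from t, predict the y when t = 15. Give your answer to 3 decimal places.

b = r · sᵧ/sₓ = 0.982 · 24.998/6.8 = 3.610005
a = ȳ − b·x̄ = 39.285714 − 3.610005·10.714286 = 0.607085
ŷ(15) = a + b·15 = 0.607085 + 3.610005·15 = 54.757164

54.757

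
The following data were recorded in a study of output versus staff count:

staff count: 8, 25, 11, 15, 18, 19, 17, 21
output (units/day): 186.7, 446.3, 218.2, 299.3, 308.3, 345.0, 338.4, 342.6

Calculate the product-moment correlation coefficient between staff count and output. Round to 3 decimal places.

n = 8, Σx = 134, Σy = 2484.8, Σxy = 44592.6, Σx² = 2450, Σy² = 817195.52
Sxx = Σx² − (Σx)²/n = 2450 − 2244.5 = 205.5
Sxy = Σxy − (Σx)(Σy)/n = 44592.6 − 41620.4 = 2972.2
Syy = Σy² − (Σy)²/n = 817195.52 − 771778.88 = 45416.64
r = Sxy/√(Sxx·Syy) = 2972.2/√(9333119.52) = 2972.2/3055.015470 = 0.972892

0.973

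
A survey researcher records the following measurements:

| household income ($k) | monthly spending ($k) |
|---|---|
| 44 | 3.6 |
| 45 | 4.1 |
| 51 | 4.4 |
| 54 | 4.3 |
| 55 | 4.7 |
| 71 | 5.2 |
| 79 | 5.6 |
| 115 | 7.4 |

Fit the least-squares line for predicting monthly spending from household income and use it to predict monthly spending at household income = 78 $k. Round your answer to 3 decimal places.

5.587

n = 8, Σx = 514, Σy = 39.3, Σxy = 2720.6, Σx² = 37010
Sxx = Σx² − (Σx)²/n = 37010 − 33024.5 = 3985.5
Sxy = Σxy − (Σx)(Σy)/n = 2720.6 − 2525.025 = 195.575
b = Sxy/Sxx = 195.575/3985.5 = 0.049072
a = ȳ − b·x̄ = 4.9125 − 0.049072·64.25 = 1.759647
ŷ(78) = a + b·78 = 1.759647 + 0.049072·78 = 5.587235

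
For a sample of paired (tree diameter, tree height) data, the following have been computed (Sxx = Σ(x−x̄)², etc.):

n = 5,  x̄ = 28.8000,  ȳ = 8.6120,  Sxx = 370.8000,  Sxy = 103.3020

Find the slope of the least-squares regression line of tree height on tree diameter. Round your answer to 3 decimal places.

b = Sxy/Sxx = 103.302/370.8 = 0.278592

0.279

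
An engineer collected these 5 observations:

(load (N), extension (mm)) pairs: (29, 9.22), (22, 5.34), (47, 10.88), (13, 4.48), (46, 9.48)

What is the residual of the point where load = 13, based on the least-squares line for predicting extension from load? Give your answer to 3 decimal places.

-0.226

n = 5, Σx = 157, Σy = 39.4, Σxy = 1390.54, Σx² = 5819
Sxx = Σx² − (Σx)²/n = 5819 − 4929.8 = 889.2
Sxy = Σxy − (Σx)(Σy)/n = 1390.54 − 1237.16 = 153.38
b = Sxy/Sxx = 153.38/889.2 = 0.172492
a = ȳ − b·x̄ = 7.88 − 0.172492·31.4 = 2.463747
ŷ(13) = 2.463747 + 0.172492·13 = 4.706145
residual = y − ŷ = 4.48 − 4.706145 = -0.226145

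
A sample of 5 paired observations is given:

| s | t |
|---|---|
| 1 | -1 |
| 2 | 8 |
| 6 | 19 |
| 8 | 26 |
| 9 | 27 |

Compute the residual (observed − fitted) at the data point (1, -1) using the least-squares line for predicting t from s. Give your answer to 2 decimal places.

n = 5, Σx = 26, Σy = 79, Σxy = 580, Σx² = 186
Sxx = Σx² − (Σx)²/n = 186 − 135.2 = 50.8
Sxy = Σxy − (Σx)(Σy)/n = 580 − 410.8 = 169.2
b = Sxy/Sxx = 169.2/50.8 = 3.330709
a = ȳ − b·x̄ = 15.8 − 3.330709·5.2 = -1.519685
ŷ(1) = -1.519685 + 3.330709·1 = 1.811024
residual = y − ŷ = -1 − 1.811024 = -2.811024

-2.81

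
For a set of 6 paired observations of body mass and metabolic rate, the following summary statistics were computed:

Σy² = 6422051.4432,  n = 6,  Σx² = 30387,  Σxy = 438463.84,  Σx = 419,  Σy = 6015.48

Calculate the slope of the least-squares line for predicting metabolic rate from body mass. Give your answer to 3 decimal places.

Sxx = Σx² − (Σx)²/n = 30387 − 29260.166667 = 1126.833333
Sxy = Σxy − (Σx)(Σy)/n = 438463.84 − 420081.02 = 18382.82
b = Sxy/Sxx = 18382.82/1126.833333 = 16.313699

16.314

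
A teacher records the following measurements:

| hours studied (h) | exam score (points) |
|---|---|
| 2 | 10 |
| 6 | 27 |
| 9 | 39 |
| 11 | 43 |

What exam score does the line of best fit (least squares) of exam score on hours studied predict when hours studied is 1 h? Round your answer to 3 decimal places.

n = 4, Σx = 28, Σy = 119, Σxy = 1006, Σx² = 242
Sxx = Σx² − (Σx)²/n = 242 − 196 = 46
Sxy = Σxy − (Σx)(Σy)/n = 1006 − 833 = 173
b = Sxy/Sxx = 173/46 = 3.760870
a = ȳ − b·x̄ = 29.75 − 3.760870·7 = 3.423913
ŷ(1) = a + b·1 = 3.423913 + 3.760870·1 = 7.184783

7.185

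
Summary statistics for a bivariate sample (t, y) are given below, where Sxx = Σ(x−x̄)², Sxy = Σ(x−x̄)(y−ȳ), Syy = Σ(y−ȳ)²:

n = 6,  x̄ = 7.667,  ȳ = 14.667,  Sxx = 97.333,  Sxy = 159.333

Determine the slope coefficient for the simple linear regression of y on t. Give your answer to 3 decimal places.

1.637

b = Sxy/Sxx = 159.333/97.333 = 1.636988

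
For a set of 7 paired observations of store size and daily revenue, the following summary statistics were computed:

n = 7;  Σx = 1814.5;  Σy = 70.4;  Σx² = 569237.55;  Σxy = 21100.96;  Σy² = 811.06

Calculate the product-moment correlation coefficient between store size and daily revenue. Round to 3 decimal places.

Sxx = Σx² − (Σx)²/n = 569237.55 − 470344.321429 = 98893.228571
Sxy = Σxy − (Σx)(Σy)/n = 21100.96 − 18248.685714 = 2852.274286
Syy = Σy² − (Σy)²/n = 811.06 − 708.022857 = 103.037143
r = Sxy/√(Sxx·Syy) = 2852.274286/√(10189675.719918) = 2852.274286/3192.127147 = 0.893534

0.894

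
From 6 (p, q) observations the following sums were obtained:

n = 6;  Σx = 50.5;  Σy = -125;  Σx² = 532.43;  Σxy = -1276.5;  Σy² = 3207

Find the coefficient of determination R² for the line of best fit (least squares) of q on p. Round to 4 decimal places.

Sxx = Σx² − (Σx)²/n = 532.43 − 425.041667 = 107.388333
Sxy = Σxy − (Σx)(Σy)/n = -1276.5 − (-1052.083333) = -224.416667
Syy = Σy² − (Σy)²/n = 3207 − 2604.166667 = 602.833333
R² = Sxy²/(Sxx·Syy) = (-224.416667)²/(107.388333·602.833333) = 0.777957

0.7780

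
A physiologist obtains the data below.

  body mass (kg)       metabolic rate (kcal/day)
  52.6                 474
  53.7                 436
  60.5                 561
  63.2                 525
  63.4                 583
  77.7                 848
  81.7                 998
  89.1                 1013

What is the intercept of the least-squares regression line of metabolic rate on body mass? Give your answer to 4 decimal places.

-481.9927

n = 8, Σx = 541.9, Σy = 5438, Σxy = 390112.8, Σx² = 37975.49
Sxx = Σx² − (Σx)²/n = 37975.49 − 36706.95125 = 1268.53875
Sxy = Σxy − (Σx)(Σy)/n = 390112.8 − 368356.525 = 21756.275
b = Sxy/Sxx = 21756.275/1268.53875 = 17.150659
a = ȳ − b·x̄ = 679.75 − 17.150659·67.7375 = -481.992736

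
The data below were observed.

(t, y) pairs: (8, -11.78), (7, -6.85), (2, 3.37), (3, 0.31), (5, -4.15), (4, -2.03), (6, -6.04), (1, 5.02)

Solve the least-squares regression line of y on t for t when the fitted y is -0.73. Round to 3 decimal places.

n = 8, Σx = 36, Σy = -22.15, Σxy = -194.61, Σx² = 204
Sxx = Σx² − (Σx)²/n = 204 − 162 = 42
Sxy = Σxy − (Σx)(Σy)/n = -194.61 − (-99.675) = -94.935
b = Sxy/Sxx = -94.935/42 = -2.260357
a = ȳ − b·x̄ = -2.76875 − (-2.260357)·4.5 = 7.402857
Set a + b·x = -0.73: x = (-0.73 − 7.402857) / (-2.260357) = 3.598041

3.598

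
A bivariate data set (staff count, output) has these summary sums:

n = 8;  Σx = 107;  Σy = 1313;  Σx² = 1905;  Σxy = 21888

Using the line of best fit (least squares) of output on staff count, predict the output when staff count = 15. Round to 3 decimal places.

Sxx = Σx² − (Σx)²/n = 1905 − 1431.125 = 473.875
Sxy = Σxy − (Σx)(Σy)/n = 21888 − 17561.375 = 4326.625
b = Sxy/Sxx = 4326.625/473.875 = 9.130309
a = ȳ − b·x̄ = 164.125 − 9.130309·13.375 = 42.007122
ŷ(15) = a + b·15 = 42.007122 + 9.130309·15 = 178.961752

178.962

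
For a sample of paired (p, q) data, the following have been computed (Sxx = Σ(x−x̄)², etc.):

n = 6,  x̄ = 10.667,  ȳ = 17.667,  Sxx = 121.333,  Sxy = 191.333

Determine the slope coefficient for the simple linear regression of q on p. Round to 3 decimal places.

b = Sxy/Sxx = 191.333/121.333 = 1.576925

1.577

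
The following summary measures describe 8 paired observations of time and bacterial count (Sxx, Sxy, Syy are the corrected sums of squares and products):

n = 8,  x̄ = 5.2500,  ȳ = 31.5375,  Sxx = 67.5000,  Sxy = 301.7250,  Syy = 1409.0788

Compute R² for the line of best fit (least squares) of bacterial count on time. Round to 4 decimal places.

R² = Sxy²/(Sxx·Syy) = (301.725)²/(67.5·1409.0788) = 0.957158

0.9572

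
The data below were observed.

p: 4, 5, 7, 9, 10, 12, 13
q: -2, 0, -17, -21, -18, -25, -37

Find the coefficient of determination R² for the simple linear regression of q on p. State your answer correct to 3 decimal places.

0.890

n = 7, Σx = 60, Σy = -120, Σxy = -1277, Σx² = 584, Σy² = 3052
Sxx = Σx² − (Σx)²/n = 584 − 514.285714 = 69.714286
Sxy = Σxy − (Σx)(Σy)/n = -1277 − (-1028.571429) = -248.428571
Syy = Σy² − (Σy)²/n = 3052 − 2057.142857 = 994.857143
R² = Sxy²/(Sxx·Syy) = (-248.428571)²/(69.714286·994.857143) = 0.889858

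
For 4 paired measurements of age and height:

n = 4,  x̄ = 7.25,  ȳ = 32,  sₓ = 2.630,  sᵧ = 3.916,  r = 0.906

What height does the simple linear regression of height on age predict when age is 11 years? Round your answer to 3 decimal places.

b = r · sᵧ/sₓ = 0.906 · 3.916/2.63 = 1.349010
a = ȳ − b·x̄ = 32 − 1.349010·7.25 = 22.219678
ŷ(11) = a + b·11 = 22.219678 + 1.349010·11 = 37.058787

37.059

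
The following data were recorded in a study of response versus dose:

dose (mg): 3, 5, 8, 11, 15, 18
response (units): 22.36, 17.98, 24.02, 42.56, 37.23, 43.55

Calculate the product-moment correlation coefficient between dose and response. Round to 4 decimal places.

0.8741

n = 6, Σx = 60, Σy = 187.7, Σxy = 2159.65, Σx² = 768, Σy² = 6494.2394
Sxx = Σx² − (Σx)²/n = 768 − 600 = 168
Sxy = Σxy − (Σx)(Σy)/n = 2159.65 − 1877 = 282.65
Syy = Σy² − (Σy)²/n = 6494.2394 − 5871.881667 = 622.357733
r = Sxy/√(Sxx·Syy) = 282.65/√(104556.0992) = 282.65/323.351356 = 0.874127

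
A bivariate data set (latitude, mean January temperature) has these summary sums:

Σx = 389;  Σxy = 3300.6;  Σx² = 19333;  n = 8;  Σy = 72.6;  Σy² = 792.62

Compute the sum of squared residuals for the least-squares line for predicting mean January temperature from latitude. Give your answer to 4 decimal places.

7.6495

Sxx = Σx² − (Σx)²/n = 19333 − 18915.125 = 417.875
Sxy = Σxy − (Σx)(Σy)/n = 3300.6 − 3530.175 = -229.575
Syy = Σy² − (Σy)²/n = 792.62 − 658.845 = 133.775
b = Sxy/Sxx = -229.575/417.875 = -0.549387
SSE = Syy − b·Sxy = 133.775 − (-0.549387)·(-229.575) = 7.649530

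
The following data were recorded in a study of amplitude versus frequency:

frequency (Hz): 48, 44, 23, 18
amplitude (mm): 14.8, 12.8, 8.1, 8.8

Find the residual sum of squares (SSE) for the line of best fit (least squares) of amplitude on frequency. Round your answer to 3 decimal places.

2.197

n = 4, Σx = 133, Σy = 44.5, Σxy = 1618.3, Σx² = 5093, Σy² = 525.93
Sxx = Σx² − (Σx)²/n = 5093 − 4422.25 = 670.75
Sxy = Σxy − (Σx)(Σy)/n = 1618.3 − 1479.625 = 138.675
Syy = Σy² − (Σy)²/n = 525.93 − 495.0625 = 30.8675
b = Sxy/Sxx = 138.675/670.75 = 0.206746
SSE = Syy − b·Sxy = 30.8675 − 0.206746·138.675 = 2.196974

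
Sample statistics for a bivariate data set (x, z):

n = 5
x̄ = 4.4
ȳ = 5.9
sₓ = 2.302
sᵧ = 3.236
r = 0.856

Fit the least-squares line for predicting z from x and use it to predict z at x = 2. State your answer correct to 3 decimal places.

b = r · sᵧ/sₓ = 0.856 · 3.236/2.302 = 1.203308
a = ȳ − b·x̄ = 5.9 − 1.203308·4.4 = 0.605443
ŷ(2) = a + b·2 = 0.605443 + 1.203308·2 = 3.012060

3.012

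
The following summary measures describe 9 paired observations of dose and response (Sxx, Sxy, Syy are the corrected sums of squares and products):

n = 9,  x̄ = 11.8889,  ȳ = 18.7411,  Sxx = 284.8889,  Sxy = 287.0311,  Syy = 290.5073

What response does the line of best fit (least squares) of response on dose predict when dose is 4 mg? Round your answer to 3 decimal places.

b = Sxy/Sxx = 287.0311/284.8889 = 1.007519
a = ȳ − b·x̄ = 18.7411 − 1.007519·11.8889 = 6.762802
ŷ(4) = a + b·4 = 6.762802 + 1.007519·4 = 10.792880

10.793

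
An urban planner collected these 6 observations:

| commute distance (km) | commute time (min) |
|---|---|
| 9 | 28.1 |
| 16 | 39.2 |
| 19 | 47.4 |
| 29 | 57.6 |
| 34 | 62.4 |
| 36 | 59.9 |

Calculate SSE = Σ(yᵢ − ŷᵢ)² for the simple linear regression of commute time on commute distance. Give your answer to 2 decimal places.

n = 6, Σx = 143, Σy = 294.6, Σxy = 7729.1, Σx² = 3991, Σy² = 15372.54
Sxx = Σx² − (Σx)²/n = 3991 − 3408.166667 = 582.833333
Sxy = Σxy − (Σx)(Σy)/n = 7729.1 − 7021.3 = 707.8
Syy = Σy² − (Σy)²/n = 15372.54 − 14464.86 = 907.68
b = Sxy/Sxx = 707.8/582.833333 = 1.214412
SSE = Syy − b·Sxy = 907.68 − 1.214412·707.8 = 48.118936

48.12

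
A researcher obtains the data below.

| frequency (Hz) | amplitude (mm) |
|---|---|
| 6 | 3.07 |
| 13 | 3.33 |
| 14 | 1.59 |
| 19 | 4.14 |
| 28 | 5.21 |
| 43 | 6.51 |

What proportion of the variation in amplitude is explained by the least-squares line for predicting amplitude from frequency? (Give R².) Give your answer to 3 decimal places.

n = 6, Σx = 123, Σy = 23.85, Σxy = 588.44, Σx² = 3395, Σy² = 109.7057
Sxx = Σx² − (Σx)²/n = 3395 − 2521.5 = 873.5
Sxy = Σxy − (Σx)(Σy)/n = 588.44 − 488.925 = 99.515
Syy = Σy² − (Σy)²/n = 109.7057 − 94.80375 = 14.90195
R² = Sxy²/(Sxx·Syy) = (99.515)²/(873.5·14.90195) = 0.760801

0.761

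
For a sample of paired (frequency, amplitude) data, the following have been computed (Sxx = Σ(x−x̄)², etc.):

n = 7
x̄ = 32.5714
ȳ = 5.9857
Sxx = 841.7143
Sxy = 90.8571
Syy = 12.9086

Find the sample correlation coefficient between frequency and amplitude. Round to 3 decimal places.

r = Sxy/√(Sxx·Syy) = 90.8571/√(10865.353213) = 90.8571/104.237005 = 0.871640

0.872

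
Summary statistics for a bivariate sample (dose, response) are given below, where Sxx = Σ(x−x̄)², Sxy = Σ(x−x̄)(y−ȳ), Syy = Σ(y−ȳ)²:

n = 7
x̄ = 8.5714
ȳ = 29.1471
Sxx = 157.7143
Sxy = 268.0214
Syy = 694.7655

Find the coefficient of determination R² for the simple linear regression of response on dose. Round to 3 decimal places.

R² = Sxy²/(Sxx·Syy) = (268.0214)²/(157.7143·694.7655) = 0.655586

0.656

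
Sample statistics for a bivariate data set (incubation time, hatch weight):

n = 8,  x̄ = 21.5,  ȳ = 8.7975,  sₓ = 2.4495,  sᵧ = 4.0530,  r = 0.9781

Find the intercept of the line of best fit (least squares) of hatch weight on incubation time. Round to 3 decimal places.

b = r · sᵧ/sₓ = 0.9781 · 4.053/2.4495 = 1.618387
a = ȳ − b·x̄ = 8.7975 − 1.618387·21.5 = -25.997824

-25.998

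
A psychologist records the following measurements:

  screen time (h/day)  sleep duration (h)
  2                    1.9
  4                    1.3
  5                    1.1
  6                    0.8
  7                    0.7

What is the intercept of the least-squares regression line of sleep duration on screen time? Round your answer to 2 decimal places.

2.34

n = 5, Σx = 24, Σy = 5.8, Σxy = 24.2, Σx² = 130
Sxx = Σx² − (Σx)²/n = 130 − 115.2 = 14.8
Sxy = Σxy − (Σx)(Σy)/n = 24.2 − 27.84 = -3.64
b = Sxy/Sxx = -3.64/14.8 = -0.245946
a = ȳ − b·x̄ = 1.16 − (-0.245946)·4.8 = 2.340541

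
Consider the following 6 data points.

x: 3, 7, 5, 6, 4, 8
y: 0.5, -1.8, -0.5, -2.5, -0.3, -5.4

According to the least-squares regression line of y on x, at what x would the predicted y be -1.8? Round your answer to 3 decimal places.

5.630

n = 6, Σx = 33, Σy = -10, Σxy = -73, Σx² = 199
Sxx = Σx² − (Σx)²/n = 199 − 181.5 = 17.5
Sxy = Σxy − (Σx)(Σy)/n = -73 − (-55) = -18
b = Sxy/Sxx = -18/17.5 = -1.028571
a = ȳ − b·x̄ = -1.666667 − (-1.028571)·5.5 = 3.990476
Set a + b·x = -1.8: x = (-1.8 − 3.990476) / (-1.028571) = 5.629630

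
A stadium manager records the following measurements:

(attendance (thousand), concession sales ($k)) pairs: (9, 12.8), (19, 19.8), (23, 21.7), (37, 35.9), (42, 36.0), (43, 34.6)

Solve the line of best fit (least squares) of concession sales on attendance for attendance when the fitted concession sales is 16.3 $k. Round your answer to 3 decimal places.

13.983

n = 6, Σx = 173, Σy = 160.8, Σxy = 5318.6, Σx² = 5953
Sxx = Σx² − (Σx)²/n = 5953 − 4988.166667 = 964.833333
Sxy = Σxy − (Σx)(Σy)/n = 5318.6 − 4636.4 = 682.2
b = Sxy/Sxx = 682.2/964.833333 = 0.707065
a = ȳ − b·x̄ = 26.8 − 0.707065·28.833333 = 6.412956
Set a + b·x = 16.3: x = (16.3 − 6.412956) / 0.707065 = 13.983216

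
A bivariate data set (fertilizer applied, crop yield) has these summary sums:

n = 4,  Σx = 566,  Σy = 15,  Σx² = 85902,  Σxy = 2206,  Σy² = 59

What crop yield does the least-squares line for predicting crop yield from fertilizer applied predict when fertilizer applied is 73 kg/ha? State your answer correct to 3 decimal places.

Sxx = Σx² − (Σx)²/n = 85902 − 80089 = 5813
Sxy = Σxy − (Σx)(Σy)/n = 2206 − 2122.5 = 83.5
b = Sxy/Sxx = 83.5/5813 = 0.014364
a = ȳ − b·x̄ = 3.75 − 0.014364·141.5 = 1.717444
ŷ(73) = a + b·73 = 1.717444 + 0.014364·73 = 2.766042

2.766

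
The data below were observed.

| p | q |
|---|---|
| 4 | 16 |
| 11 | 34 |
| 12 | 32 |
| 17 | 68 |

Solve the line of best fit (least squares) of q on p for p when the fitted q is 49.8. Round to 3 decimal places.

n = 4, Σx = 44, Σy = 150, Σxy = 1978, Σx² = 570
Sxx = Σx² − (Σx)²/n = 570 − 484 = 86
Sxy = Σxy − (Σx)(Σy)/n = 1978 − 1650 = 328
b = Sxy/Sxx = 328/86 = 3.813953
a = ȳ − b·x̄ = 37.5 − 3.813953·11 = -4.453488
Set a + b·x = 49.8: x = (49.8 − (-4.453488)) / 3.813953 = 14.225

14.225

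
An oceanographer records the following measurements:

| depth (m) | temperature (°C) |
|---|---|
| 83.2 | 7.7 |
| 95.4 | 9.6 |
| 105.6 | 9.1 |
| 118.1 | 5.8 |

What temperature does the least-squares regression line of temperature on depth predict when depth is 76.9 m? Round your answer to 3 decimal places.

n = 4, Σx = 402.3, Σy = 32.2, Σxy = 3202.42, Σx² = 41122.37
Sxx = Σx² − (Σx)²/n = 41122.37 − 40461.3225 = 661.0475
Sxy = Σxy − (Σx)(Σy)/n = 3202.42 − 3238.515 = -36.095
b = Sxy/Sxx = -36.095/661.0475 = -0.054603
a = ȳ − b·x̄ = 8.05 − (-0.054603)·100.575 = 13.541670
ŷ(76.9) = a + b·76.9 = 13.541670 + (-0.054603)·76.9 = 9.342720

9.343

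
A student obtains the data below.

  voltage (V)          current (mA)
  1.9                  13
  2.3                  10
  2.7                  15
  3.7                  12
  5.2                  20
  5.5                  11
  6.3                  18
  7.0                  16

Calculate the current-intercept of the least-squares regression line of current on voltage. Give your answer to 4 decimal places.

10.2298

n = 8, Σx = 34.6, Σy = 115, Σxy = 522.5, Σx² = 175.86
Sxx = Σx² − (Σx)²/n = 175.86 − 149.645 = 26.215
Sxy = Σxy − (Σx)(Σy)/n = 522.5 − 497.375 = 25.125
b = Sxy/Sxx = 25.125/26.215 = 0.958421
a = ȳ − b·x̄ = 14.375 − 0.958421·4.325 = 10.229830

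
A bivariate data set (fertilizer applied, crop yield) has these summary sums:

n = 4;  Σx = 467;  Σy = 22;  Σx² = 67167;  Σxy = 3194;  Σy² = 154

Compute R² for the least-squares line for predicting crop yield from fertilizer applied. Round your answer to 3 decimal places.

Sxx = Σx² − (Σx)²/n = 67167 − 54522.25 = 12644.75
Sxy = Σxy − (Σx)(Σy)/n = 3194 − 2568.5 = 625.5
Syy = Σy² − (Σy)²/n = 154 − 121 = 33
R² = Sxy²/(Sxx·Syy) = (625.5)²/(12644.75·33) = 0.937628

0.938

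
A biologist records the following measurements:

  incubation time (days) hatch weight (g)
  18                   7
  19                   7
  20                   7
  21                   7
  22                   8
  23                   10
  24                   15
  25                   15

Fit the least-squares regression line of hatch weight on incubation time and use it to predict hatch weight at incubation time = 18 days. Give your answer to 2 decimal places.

5.08

n = 8, Σx = 172, Σy = 76, Σxy = 1687, Σx² = 3740
Sxx = Σx² − (Σx)²/n = 3740 − 3698 = 42
Sxy = Σxy − (Σx)(Σy)/n = 1687 − 1634 = 53
b = Sxy/Sxx = 53/42 = 1.261905
a = ȳ − b·x̄ = 9.5 − 1.261905·21.5 = -17.630952
ŷ(18) = a + b·18 = -17.630952 + 1.261905·18 = 5.083333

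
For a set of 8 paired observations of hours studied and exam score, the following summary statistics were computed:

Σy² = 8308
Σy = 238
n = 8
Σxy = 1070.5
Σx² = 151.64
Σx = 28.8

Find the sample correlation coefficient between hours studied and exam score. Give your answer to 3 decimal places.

0.881

Sxx = Σx² − (Σx)²/n = 151.64 − 103.68 = 47.96
Sxy = Σxy − (Σx)(Σy)/n = 1070.5 − 856.8 = 213.7
Syy = Σy² − (Σy)²/n = 8308 − 7080.5 = 1227.5
r = Sxy/√(Sxx·Syy) = 213.7/√(58870.9) = 213.7/242.633262 = 0.880753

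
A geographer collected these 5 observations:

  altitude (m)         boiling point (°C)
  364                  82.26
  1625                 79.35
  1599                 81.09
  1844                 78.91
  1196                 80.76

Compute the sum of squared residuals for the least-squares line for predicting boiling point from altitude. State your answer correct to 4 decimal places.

1.9252

n = 5, Σx = 6628, Σy = 402.37, Σxy = 530648.3, Σx² = 10160674, Σy² = 32387.6839
Sxx = Σx² − (Σx)²/n = 10160674 − 8786076.8 = 1374597.2
Sxy = Σxy − (Σx)(Σy)/n = 530648.3 − 533381.672 = -2733.372
Syy = Σy² − (Σy)²/n = 32387.6839 − 32380.32338 = 7.36052
b = Sxy/Sxx = -2733.372/1374597.2 = -0.001988
SSE = Syy − b·Sxy = 7.36052 − (-0.001988)·(-2733.372) = 1.925239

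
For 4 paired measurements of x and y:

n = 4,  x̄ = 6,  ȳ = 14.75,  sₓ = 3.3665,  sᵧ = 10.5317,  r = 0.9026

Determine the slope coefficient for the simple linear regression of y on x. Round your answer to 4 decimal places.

2.8237

b = r · sᵧ/sₓ = 0.9026 · 10.5317/3.3665 = 2.823678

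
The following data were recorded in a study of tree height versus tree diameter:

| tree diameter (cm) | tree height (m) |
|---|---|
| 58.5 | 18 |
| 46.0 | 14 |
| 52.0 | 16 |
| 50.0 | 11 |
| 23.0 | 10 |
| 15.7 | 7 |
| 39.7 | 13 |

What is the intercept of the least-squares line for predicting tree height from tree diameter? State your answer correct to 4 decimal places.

n = 7, Σx = 284.9, Σy = 89, Σxy = 3935, Σx² = 13093.83
Sxx = Σx² − (Σx)²/n = 13093.83 − 11595.43 = 1498.4
Sxy = Σxy − (Σx)(Σy)/n = 3935 − 3622.3 = 312.7
b = Sxy/Sxx = 312.7/1498.4 = 0.208689
a = ȳ − b·x̄ = 12.714286 − 0.208689·40.7 = 4.220632

4.2206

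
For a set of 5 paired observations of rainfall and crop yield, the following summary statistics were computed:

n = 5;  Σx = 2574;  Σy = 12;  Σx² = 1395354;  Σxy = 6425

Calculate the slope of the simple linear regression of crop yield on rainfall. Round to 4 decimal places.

0.0035

Sxx = Σx² − (Σx)²/n = 1395354 − 1325095.2 = 70258.8
Sxy = Σxy − (Σx)(Σy)/n = 6425 − 6177.6 = 247.4
b = Sxy/Sxx = 247.4/70258.8 = 0.003521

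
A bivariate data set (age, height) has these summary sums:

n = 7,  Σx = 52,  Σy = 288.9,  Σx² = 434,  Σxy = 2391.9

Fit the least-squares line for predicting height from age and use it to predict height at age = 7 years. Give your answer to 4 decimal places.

39.0638

Sxx = Σx² − (Σx)²/n = 434 − 386.285714 = 47.714286
Sxy = Σxy − (Σx)(Σy)/n = 2391.9 − 2146.114286 = 245.785714
b = Sxy/Sxx = 245.785714/47.714286 = 5.151198
a = ȳ − b·x̄ = 41.271429 − 5.151198·7.428571 = 3.005389
ŷ(7) = a + b·7 = 3.005389 + 5.151198·7 = 39.063772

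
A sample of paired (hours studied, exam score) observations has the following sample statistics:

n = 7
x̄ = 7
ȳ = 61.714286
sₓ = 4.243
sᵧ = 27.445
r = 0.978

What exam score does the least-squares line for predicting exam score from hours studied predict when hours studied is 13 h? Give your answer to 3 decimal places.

b = r · sᵧ/sₓ = 0.978 · 27.445/4.243 = 6.325998
a = ȳ − b·x̄ = 61.714286 − 6.325998·7 = 17.432299
ŷ(13) = a + b·13 = 17.432299 + 6.325998·13 = 99.670275

99.670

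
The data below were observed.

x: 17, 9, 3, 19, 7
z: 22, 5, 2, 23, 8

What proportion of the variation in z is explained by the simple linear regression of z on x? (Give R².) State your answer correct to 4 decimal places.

0.9372

n = 5, Σx = 55, Σy = 60, Σxy = 918, Σx² = 789, Σy² = 1106
Sxx = Σx² − (Σx)²/n = 789 − 605 = 184
Sxy = Σxy − (Σx)(Σy)/n = 918 − 660 = 258
Syy = Σy² − (Σy)²/n = 1106 − 720 = 386
R² = Sxy²/(Sxx·Syy) = (258)²/(184·386) = 0.937204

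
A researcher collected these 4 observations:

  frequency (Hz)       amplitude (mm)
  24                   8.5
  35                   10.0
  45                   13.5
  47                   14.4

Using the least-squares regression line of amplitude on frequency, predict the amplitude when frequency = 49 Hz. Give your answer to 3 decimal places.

14.514

n = 4, Σx = 151, Σy = 46.4, Σxy = 1838.3, Σx² = 6035
Sxx = Σx² − (Σx)²/n = 6035 − 5700.25 = 334.75
Sxy = Σxy − (Σx)(Σy)/n = 1838.3 − 1751.6 = 86.7
b = Sxy/Sxx = 86.7/334.75 = 0.258999
a = ȳ − b·x̄ = 11.6 − 0.258999·37.75 = 1.822778
ŷ(49) = a + b·49 = 1.822778 + 0.258999·49 = 14.513742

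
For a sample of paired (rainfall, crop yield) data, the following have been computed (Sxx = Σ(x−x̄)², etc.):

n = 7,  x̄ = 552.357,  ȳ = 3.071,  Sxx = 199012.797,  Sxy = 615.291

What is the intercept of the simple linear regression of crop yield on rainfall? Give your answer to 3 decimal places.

b = Sxy/Sxx = 615.291/199012.797 = 0.003092
a = ȳ − b·x̄ = 3.071 − 0.003092·552.357 = 1.363269

1.363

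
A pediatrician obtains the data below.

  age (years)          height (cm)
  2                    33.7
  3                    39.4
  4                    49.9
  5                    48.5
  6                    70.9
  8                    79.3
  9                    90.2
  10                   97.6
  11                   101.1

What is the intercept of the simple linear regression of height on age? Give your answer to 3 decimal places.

16.709

n = 9, Σx = 58, Σy = 610.6, Σxy = 4587.4, Σx² = 456
Sxx = Σx² − (Σx)²/n = 456 − 373.777778 = 82.222222
Sxy = Σxy − (Σx)(Σy)/n = 4587.4 − 3934.977778 = 652.422222
b = Sxy/Sxx = 652.422222/82.222222 = 7.934865
a = ȳ − b·x̄ = 67.844444 − 7.934865·6.444444 = 16.708649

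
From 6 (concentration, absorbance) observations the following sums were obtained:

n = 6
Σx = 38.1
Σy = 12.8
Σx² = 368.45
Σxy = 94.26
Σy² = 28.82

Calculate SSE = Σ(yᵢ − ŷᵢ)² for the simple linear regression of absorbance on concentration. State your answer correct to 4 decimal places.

Sxx = Σx² − (Σx)²/n = 368.45 − 241.935 = 126.515
Sxy = Σxy − (Σx)(Σy)/n = 94.26 − 81.28 = 12.98
Syy = Σy² − (Σy)²/n = 28.82 − 27.306667 = 1.513333
b = Sxy/Sxx = 12.98/126.515 = 0.102597
SSE = Syy − b·Sxy = 1.513333 − 0.102597·12.98 = 0.181630

0.1816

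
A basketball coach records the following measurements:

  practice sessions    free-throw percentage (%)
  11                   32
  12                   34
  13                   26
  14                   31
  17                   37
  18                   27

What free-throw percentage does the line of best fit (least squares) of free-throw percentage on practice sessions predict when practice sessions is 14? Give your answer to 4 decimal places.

n = 6, Σx = 85, Σy = 187, Σxy = 2647, Σx² = 1243
Sxx = Σx² − (Σx)²/n = 1243 − 1204.166667 = 38.833333
Sxy = Σxy − (Σx)(Σy)/n = 2647 − 2649.166667 = -2.166667
b = Sxy/Sxx = -2.166667/38.833333 = -0.055794
a = ȳ − b·x̄ = 31.166667 − (-0.055794)·14.166667 = 31.957082
ŷ(14) = a + b·14 = 31.957082 + (-0.055794)·14 = 31.175966

31.1760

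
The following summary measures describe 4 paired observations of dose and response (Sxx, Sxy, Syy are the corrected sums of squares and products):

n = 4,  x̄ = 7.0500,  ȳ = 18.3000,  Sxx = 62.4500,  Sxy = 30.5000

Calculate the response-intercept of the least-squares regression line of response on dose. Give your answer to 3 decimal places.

14.857

b = Sxy/Sxx = 30.5/62.45 = 0.488391
a = ȳ − b·x̄ = 18.3 − 0.488391·7.05 = 14.856845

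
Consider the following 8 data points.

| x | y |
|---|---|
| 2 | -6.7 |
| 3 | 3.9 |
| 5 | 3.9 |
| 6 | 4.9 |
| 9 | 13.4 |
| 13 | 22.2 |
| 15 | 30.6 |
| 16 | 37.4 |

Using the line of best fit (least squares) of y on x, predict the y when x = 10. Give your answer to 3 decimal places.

17.425

n = 8, Σx = 69, Σy = 109.6, Σxy = 1513.8, Σx² = 805
Sxx = Σx² − (Σx)²/n = 805 − 595.125 = 209.875
Sxy = Σxy − (Σx)(Σy)/n = 1513.8 − 945.3 = 568.5
b = Sxy/Sxx = 568.5/209.875 = 2.708755
a = ȳ − b·x̄ = 13.7 − 2.708755·8.625 = -9.663014
ŷ(10) = a + b·10 = -9.663014 + 2.708755·10 = 17.424538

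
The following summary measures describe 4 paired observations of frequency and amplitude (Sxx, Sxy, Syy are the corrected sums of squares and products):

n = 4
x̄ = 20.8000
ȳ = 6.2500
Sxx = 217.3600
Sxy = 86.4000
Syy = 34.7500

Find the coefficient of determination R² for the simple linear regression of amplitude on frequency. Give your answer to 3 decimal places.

0.988

R² = Sxy²/(Sxx·Syy) = (86.4)²/(217.36·34.75) = 0.988310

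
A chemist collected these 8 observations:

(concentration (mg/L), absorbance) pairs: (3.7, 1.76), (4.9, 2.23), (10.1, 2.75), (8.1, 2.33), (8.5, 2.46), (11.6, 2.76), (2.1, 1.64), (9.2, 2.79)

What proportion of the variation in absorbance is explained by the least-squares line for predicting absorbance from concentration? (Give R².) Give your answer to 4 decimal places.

n = 8, Σx = 58.2, Σy = 18.72, Σxy = 146.125, Σx² = 501.18, Σy² = 45.2048
Sxx = Σx² − (Σx)²/n = 501.18 − 423.405 = 77.775
Sxy = Σxy − (Σx)(Σy)/n = 146.125 − 136.188 = 9.937
Syy = Σy² − (Σy)²/n = 45.2048 − 43.8048 = 1.4
R² = Sxy²/(Sxx·Syy) = (9.937)²/(77.775·1.4) = 0.906865

0.9069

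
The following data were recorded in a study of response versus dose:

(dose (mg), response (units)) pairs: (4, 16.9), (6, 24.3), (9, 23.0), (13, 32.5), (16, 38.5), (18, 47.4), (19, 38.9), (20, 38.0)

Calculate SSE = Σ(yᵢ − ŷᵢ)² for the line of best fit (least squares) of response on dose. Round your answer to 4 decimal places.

109.9814

n = 8, Σx = 105, Σy = 259.5, Σxy = 3811.2, Σx² = 1643, Σy² = 9147.57
Sxx = Σx² − (Σx)²/n = 1643 − 1378.125 = 264.875
Sxy = Σxy − (Σx)(Σy)/n = 3811.2 − 3405.9375 = 405.2625
Syy = Σy² − (Σy)²/n = 9147.57 − 8417.53125 = 730.03875
b = Sxy/Sxx = 405.2625/264.875 = 1.530014
SSE = Syy − b·Sxy = 730.03875 − 1.530014·405.2625 = 109.981387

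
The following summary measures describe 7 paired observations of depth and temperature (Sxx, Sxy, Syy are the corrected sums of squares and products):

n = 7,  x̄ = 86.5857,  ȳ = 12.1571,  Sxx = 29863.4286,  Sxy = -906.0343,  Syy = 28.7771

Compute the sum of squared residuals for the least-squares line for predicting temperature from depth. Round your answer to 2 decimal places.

b = Sxy/Sxx = -906.0343/29863.4286 = -0.030339
SSE = Syy − b·Sxy = 28.7771 − (-0.030339)·(-906.0343) = 1.288691

1.29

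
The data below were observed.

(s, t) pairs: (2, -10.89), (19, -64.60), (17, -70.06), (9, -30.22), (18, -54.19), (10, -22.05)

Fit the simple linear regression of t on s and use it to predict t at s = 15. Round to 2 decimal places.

n = 6, Σx = 75, Σy = -252.01, Σxy = -3908.1, Σx² = 1159
Sxx = Σx² − (Σx)²/n = 1159 − 937.5 = 221.5
Sxy = Σxy − (Σx)(Σy)/n = -3908.1 − (-3150.125) = -757.975
b = Sxy/Sxx = -757.975/221.5 = -3.422009
a = ȳ − b·x̄ = -42.001667 − (-3.422009)·12.5 = 0.773446
ŷ(15) = a + b·15 = 0.773446 + (-3.422009)·15 = -50.556689

-50.56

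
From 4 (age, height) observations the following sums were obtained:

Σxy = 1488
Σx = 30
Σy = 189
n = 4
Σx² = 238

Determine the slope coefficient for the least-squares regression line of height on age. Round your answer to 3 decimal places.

Sxx = Σx² − (Σx)²/n = 238 − 225 = 13
Sxy = Σxy − (Σx)(Σy)/n = 1488 − 1417.5 = 70.5
b = Sxy/Sxx = 70.5/13 = 5.423077

5.423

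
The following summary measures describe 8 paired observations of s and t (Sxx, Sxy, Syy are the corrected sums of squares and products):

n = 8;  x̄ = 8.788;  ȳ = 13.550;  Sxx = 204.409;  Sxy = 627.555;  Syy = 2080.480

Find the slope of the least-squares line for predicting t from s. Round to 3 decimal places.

3.070

b = Sxy/Sxx = 627.555/204.409 = 3.070095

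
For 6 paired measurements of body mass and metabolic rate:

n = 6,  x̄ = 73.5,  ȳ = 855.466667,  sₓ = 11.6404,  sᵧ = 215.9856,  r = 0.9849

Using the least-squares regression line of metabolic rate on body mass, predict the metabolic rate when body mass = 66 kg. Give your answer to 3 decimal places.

b = r · sᵧ/sₓ = 0.9849 · 215.9856/11.6404 = 18.274648
a = ȳ − b·x̄ = 855.466667 − 18.274648·73.5 = -487.719992
ŷ(66) = a + b·66 = -487.719992 + 18.274648·66 = 718.406804

718.407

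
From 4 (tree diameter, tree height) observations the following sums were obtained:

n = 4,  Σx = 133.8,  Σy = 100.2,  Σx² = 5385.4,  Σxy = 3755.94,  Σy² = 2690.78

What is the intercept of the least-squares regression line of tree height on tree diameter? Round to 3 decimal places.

Sxx = Σx² − (Σx)²/n = 5385.4 − 4475.61 = 909.79
Sxy = Σxy − (Σx)(Σy)/n = 3755.94 − 3351.69 = 404.25
b = Sxy/Sxx = 404.25/909.79 = 0.444333
a = ȳ − b·x̄ = 25.05 − 0.444333·33.45 = 10.187051

10.187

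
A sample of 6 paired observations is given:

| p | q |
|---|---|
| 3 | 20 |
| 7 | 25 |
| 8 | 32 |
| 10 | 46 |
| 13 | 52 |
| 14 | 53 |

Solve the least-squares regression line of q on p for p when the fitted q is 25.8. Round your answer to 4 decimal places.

5.5446

n = 6, Σx = 55, Σy = 228, Σxy = 2369, Σx² = 587
Sxx = Σx² − (Σx)²/n = 587 − 504.166667 = 82.833333
Sxy = Σxy − (Σx)(Σy)/n = 2369 − 2090 = 279
b = Sxy/Sxx = 279/82.833333 = 3.368209
a = ȳ − b·x̄ = 38 − 3.368209·9.166667 = 7.124748
Set a + b·x = 25.8: x = (25.8 − 7.124748) / 3.368209 = 5.544564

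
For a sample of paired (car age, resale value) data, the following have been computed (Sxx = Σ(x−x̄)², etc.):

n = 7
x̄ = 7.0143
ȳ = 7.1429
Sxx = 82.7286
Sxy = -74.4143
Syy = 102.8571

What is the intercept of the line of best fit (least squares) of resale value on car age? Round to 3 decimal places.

b = Sxy/Sxx = -74.4143/82.7286 = -0.899499
a = ȳ − b·x̄ = 7.1429 − (-0.899499)·7.0143 = 13.452256

13.452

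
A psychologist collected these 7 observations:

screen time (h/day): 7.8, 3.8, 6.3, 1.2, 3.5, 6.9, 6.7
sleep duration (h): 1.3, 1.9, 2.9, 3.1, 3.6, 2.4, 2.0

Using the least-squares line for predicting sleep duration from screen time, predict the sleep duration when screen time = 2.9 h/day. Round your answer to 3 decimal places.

n = 7, Σx = 36.2, Σy = 17.2, Σxy = 81.91, Σx² = 221.16
Sxx = Σx² − (Σx)²/n = 221.16 − 187.205714 = 33.954286
Sxy = Σxy − (Σx)(Σy)/n = 81.91 − 88.948571 = -7.038571
b = Sxy/Sxx = -7.038571/33.954286 = -0.207296
a = ȳ − b·x̄ = 2.457143 − (-0.207296)·5.171429 = 3.529157
ŷ(2.9) = a + b·2.9 = 3.529157 + (-0.207296)·2.9 = 2.928000

2.928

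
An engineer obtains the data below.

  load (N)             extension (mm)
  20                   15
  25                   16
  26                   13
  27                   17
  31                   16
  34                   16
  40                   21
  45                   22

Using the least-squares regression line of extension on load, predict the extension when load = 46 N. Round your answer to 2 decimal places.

21.68

n = 8, Σx = 248, Σy = 136, Σxy = 4367, Σx² = 8172
Sxx = Σx² − (Σx)²/n = 8172 − 7688 = 484
Sxy = Σxy − (Σx)(Σy)/n = 4367 − 4216 = 151
b = Sxy/Sxx = 151/484 = 0.311983
a = ȳ − b·x̄ = 17 − 0.311983·31 = 7.328512
ŷ(46) = a + b·46 = 7.328512 + 0.311983·46 = 21.679752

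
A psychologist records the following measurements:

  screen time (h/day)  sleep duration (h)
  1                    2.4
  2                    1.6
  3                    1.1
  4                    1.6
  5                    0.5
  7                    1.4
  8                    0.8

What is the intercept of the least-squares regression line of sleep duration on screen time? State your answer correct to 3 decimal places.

2.026

n = 7, Σx = 30, Σy = 9.4, Σxy = 34, Σx² = 168
Sxx = Σx² − (Σx)²/n = 168 − 128.571429 = 39.428571
Sxy = Σxy − (Σx)(Σy)/n = 34 − 40.285714 = -6.285714
b = Sxy/Sxx = -6.285714/39.428571 = -0.159420
a = ȳ − b·x̄ = 1.342857 − (-0.159420)·4.285714 = 2.026087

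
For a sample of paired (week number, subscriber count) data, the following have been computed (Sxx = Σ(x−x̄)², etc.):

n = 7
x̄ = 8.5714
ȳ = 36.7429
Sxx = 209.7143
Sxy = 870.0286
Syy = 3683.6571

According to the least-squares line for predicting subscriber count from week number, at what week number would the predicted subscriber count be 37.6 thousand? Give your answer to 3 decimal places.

b = Sxy/Sxx = 870.0286/209.7143 = 4.148637
a = ȳ − b·x̄ = 36.7429 − 4.148637·8.5714 = 1.183269
Set a + b·x = 37.6: x = (37.6 − 1.183269) / 4.148637 = 8.777998

8.778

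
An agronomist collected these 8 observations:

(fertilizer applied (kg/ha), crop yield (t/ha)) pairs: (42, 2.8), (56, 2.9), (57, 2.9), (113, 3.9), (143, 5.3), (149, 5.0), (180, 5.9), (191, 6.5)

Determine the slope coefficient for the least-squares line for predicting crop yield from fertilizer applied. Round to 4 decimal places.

0.0247

n = 8, Σx = 931, Σy = 35.2, Σxy = 4692.4, Σx² = 132449
Sxx = Σx² − (Σx)²/n = 132449 − 108345.125 = 24103.875
Sxy = Σxy − (Σx)(Σy)/n = 4692.4 − 4096.4 = 596
b = Sxy/Sxx = 596/24103.875 = 0.024726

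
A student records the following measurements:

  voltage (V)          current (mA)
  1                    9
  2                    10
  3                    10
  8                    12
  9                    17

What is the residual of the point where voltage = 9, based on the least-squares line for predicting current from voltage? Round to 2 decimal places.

1.99

n = 5, Σx = 23, Σy = 58, Σxy = 308, Σx² = 159
Sxx = Σx² − (Σx)²/n = 159 − 105.8 = 53.2
Sxy = Σxy − (Σx)(Σy)/n = 308 − 266.8 = 41.2
b = Sxy/Sxx = 41.2/53.2 = 0.774436
a = ȳ − b·x̄ = 11.6 − 0.774436·4.6 = 8.037594
ŷ(9) = 8.037594 + 0.774436·9 = 15.007519
residual = y − ŷ = 17 − 15.007519 = 1.992481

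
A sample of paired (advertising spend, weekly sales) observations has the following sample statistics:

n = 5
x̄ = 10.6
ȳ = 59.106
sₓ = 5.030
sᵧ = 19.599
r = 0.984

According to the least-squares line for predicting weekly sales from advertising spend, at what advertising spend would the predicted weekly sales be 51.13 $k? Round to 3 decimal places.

b = r · sᵧ/sₓ = 0.984 · 19.599/5.03 = 3.834079
a = ȳ − b·x̄ = 59.106 − 3.834079·10.6 = 18.464765
Set a + b·x = 51.13: x = (51.13 − 18.464765) / 3.834079 = 8.519709

8.520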